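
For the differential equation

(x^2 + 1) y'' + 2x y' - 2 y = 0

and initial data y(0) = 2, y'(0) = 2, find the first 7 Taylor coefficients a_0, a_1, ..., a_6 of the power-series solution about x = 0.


Ansatz: y(x) = sum_{n>=0} a_n x^n, so y'(x) = sum_{n>=1} n a_n x^(n-1) and y''(x) = sum_{n>=2} n(n-1) a_n x^(n-2).
Substitute into P(x) y'' + Q(x) y' + R(x) y = 0 with P(x) = x^2 + 1, Q(x) = 2x, R(x) = -2, and match powers of x.
Initial conditions: a_0 = 2, a_1 = 2.
Setting the coefficient of each power of x to zero and solving order by order (substituting the coefficients already found):
  x^0: 2 a_2 - 2 a_0 = 0  ->  2 a_2 = 2 a_0 = 4  ->  a_2 = 2
  x^1: 6 a_3 = 0  ->  a_3 = 0
  x^2: 12 a_4 + 4 a_2 = 0  ->  12 a_4 = -4 a_2 = -8  ->  a_4 = -2/3
  x^3: 20 a_5 + 10 a_3 = 0  ->  20 a_5 = -10 a_3 = 0  ->  a_5 = 0
  x^4: 30 a_6 + 18 a_4 = 0  ->  30 a_6 = -18 a_4 = 12  ->  a_6 = 2/5
Truncated series: y(x) = 2 + 2 x + 2 x^2 - (2/3) x^4 + (2/5) x^6 + O(x^7).

a_0 = 2; a_1 = 2; a_2 = 2; a_3 = 0; a_4 = -2/3; a_5 = 0; a_6 = 2/5


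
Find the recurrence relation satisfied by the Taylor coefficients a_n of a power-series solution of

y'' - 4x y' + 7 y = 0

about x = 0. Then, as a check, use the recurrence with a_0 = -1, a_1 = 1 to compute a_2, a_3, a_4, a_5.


Substitute y = sum_n a_n x^n.
y''(x) has coefficient (n+2)(n+1) a_{n+2} at x^n;
-4 x y'(x) has coefficient -4 n a_n at x^n (shift);
7 y(x) has coefficient 7 a_n at x^n.
Matching x^n: (n+2)(n+1) a_{n+2} + (-4n + 7) a_n = 0.
Thus a_{n+2} = (4n - 7) / ((n+1)(n+2)) * a_n.

Check with a_0 = -1, a_1 = 1 (apply the recurrence for n = 0, 1, 2, 3): a_0 = -1, a_1 = 1, a_2 = 7/2, a_3 = -1/2, a_4 = 7/24, a_5 = -1/8.

a_(n+2) = (4n - 7) / ((n+1)(n+2)) * a_n; check: a_0 = -1, a_1 = 1, a_2 = 7/2, a_3 = -1/2, a_4 = 7/24, a_5 = -1/8


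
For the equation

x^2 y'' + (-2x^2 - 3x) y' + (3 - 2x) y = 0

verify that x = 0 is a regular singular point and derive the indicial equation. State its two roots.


Divide by x^2 to reach normal form y'' + P_1(x) y' + P_2(x) y = 0 with P_1(x) = -2 - 3/x and P_2(x) = -2/x + 3/x^2.
x = 0 is a singular point because the y'-coefficient -2 - 3/x has a pole at x = 0 and the y-coefficient -2/x + 3/x^2 has a pole at x = 0.
It is a regular singular point because x P_1(x) = p(x) = -2x - 3 and x^2 P_2(x) = q(x) = 3 - 2x are polynomials, hence analytic at x = 0.
p(0) = -3,  q(0) = 3.
Indicial equation: r(r-1) + p(0) r + q(0) = 0, i.e. r^2 + (p(0) - 1) r + q(0) = 0, i.e. r^2 - 4 r + 3 = 0.
Discriminant: (-4)^2 - 4(3) = 4, so r = (4 ± 2)/2.
Solving: r_1 = 3, r_2 = 1.

indicial: r^2 - 4 r + 3 = 0; roots r_1 = 3, r_2 = 1


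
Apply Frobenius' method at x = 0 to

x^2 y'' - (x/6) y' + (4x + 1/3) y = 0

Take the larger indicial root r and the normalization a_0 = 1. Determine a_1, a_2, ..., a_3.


Write in Frobenius form y'' + (p(x)/x) y' + (q(x)/x^2) y = 0:
  p(x) = -1/6,  q(x) = 4x + 1/3.
Indicial equation: r(r-1) + (-1/6) r + (1/3) = 0 -> roots r_1 = 2/3, r_2 = 1/2.
Take r = r_1 = 2/3. Let y(x) = x^r sum_{n>=0} a_n x^n with a_0 = 1.
Substitute y = x^r sum a_n x^n and match x^{r+n}. The recurrence is
  D(n) a_n + 4 a_{n-1} = 0,  where D(n) = (r+n)(r+n-1) + (-1/6)(r+n) + (1/3).
  a_n = -4 / D(n) * a_{n-1}.
Since the indicial polynomial factors as (r - r_1)(r - r_2), D(n) = (r_1 + n - r_1)(r_1 + n - r_2) = n(n + 1/6).
Evaluating step by step (a_0 = 1):
  n = 1: D(1) = 1(1 + 1/6) = 7/6; numerator = -4(1) = -4; a_1 = (-4)/(7/6) = -24/7
  n = 2: D(2) = 2(2 + 1/6) = 13/3; numerator = -4(-24/7) = 96/7; a_2 = (96/7)/(13/3) = 288/91
  n = 3: D(3) = 3(3 + 1/6) = 19/2; numerator = -4(288/91) = -1152/91; a_3 = (-1152/91)/(19/2) = -2304/1729

r = 2/3; a_0 = 1; a_1 = -24/7; a_2 = 288/91; a_3 = -2304/1729


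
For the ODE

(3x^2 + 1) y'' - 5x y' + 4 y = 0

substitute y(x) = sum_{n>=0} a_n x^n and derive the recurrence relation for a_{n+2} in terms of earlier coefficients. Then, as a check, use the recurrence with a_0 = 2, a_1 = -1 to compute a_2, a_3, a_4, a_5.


Substitute y = sum_n a_n x^n.
(1 + 3 x^2) y'' contributes (n+2)(n+1) a_{n+2} + 3 n(n-1) a_n at x^n.
-5 x y'(x) contributes -5 n a_n at x^n.
4 y(x) contributes 4 a_n at x^n.
Matching x^n: (n+2)(n+1) a_{n+2} + (3 n(n-1) - 5 n + 4) a_n = 0.
Thus a_{n+2} = (-3 n(n-1) + 5 n - 4) / ((n+1)(n+2)) * a_n.

Check with a_0 = 2, a_1 = -1 (apply the recurrence for n = 0, 1, 2, 3): a_0 = 2, a_1 = -1, a_2 = -4, a_3 = -1/6, a_4 = 0, a_5 = 7/120.

a_(n+2) = (-3 n(n-1) + 5 n - 4) / ((n+1)(n+2)) * a_n; check: a_0 = 2, a_1 = -1, a_2 = -4, a_3 = -1/6, a_4 = 0, a_5 = 7/120


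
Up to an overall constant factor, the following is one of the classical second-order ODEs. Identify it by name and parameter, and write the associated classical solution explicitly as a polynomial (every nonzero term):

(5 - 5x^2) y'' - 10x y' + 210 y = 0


All three coefficients share the factor 5; dividing through by 5 gives  (1 - x^2) y'' - 2x y' + 42 y = 0.
This matches the Legendre equation (1 - x^2) y'' - 2x y' + n(n+1) y = 0 (note the -2x y' term) with n(n+1) = 42, so n = 6; the polynomial solution is P_6(x).
With y = sum_k a_k x^k, matching x^k gives (k+2)(k+1) a_{k+2} = [k(k+1) - n(n+1)] a_k = (k - 6)(k + 7) a_k. The right side vanishes at k = 6, so the series with the parity of 6 terminates at degree 6.
Standard normalization (P_n(1) = 1): leading coefficient (2n)!/(2^n (n!)^2) = 479001600/(64*518400) = 231/16, so a_6 = 231/16. Work downward with a_k = (k+1)(k+2) a_{k+2} / ((k - 6)(k + 7)):
  a_4 = (5)(6)(231/16) / ((4 - 6)(4 + 7)) = (3465/8)/(-22) = -315/16
  a_2 = (3)(4)(-315/16) / ((2 - 6)(2 + 7)) = (-945/4)/(-36) = 105/16
  a_0 = (1)(2)(105/16) / ((0 - 6)(0 + 7)) = (105/8)/(-42) = -5/16
Hence P_6(x) = 231 x^6/16 - 315 x^4/16 + 105 x^2/16 - 5/16.

P_6(x); series = 231 x^6/16 - 315 x^4/16 + 105 x^2/16 - 5/16


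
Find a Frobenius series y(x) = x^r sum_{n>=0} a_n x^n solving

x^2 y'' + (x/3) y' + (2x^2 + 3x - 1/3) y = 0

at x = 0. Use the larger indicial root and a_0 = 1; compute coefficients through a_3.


Write in Frobenius form y'' + (p(x)/x) y' + (q(x)/x^2) y = 0:
  p(x) = 1/3,  q(x) = 2x^2 + 3x - 1/3.
Indicial equation: r(r-1) + (1/3) r + (-1/3) = 0 -> roots r_1 = 1, r_2 = -1/3.
Take r = r_1 = 1. Let y(x) = x^r sum_{n>=0} a_n x^n with a_0 = 1.
Substitute y = x^r sum a_n x^n and match x^{r+n}. The recurrence is
  D(n) a_n + 3 a_{n-1} + 2 a_{n-2} = 0,  where D(n) = (r+n)(r+n-1) + (1/3)(r+n) + (-1/3).
  a_n = [-3 a_{n-1} - 2 a_{n-2}] / D(n).
Since the indicial polynomial factors as (r - r_1)(r - r_2), D(n) = (r_1 + n - r_1)(r_1 + n - r_2) = n(n + 4/3).
Evaluating step by step (a_0 = 1):
  n = 1: D(1) = 1(1 + 4/3) = 7/3; numerator = -3(1) = -3; a_1 = (-3)/(7/3) = -9/7
  n = 2: D(2) = 2(2 + 4/3) = 20/3; numerator = -3(-9/7) - 2(1) = 13/7; a_2 = (13/7)/(20/3) = 39/140
  n = 3: D(3) = 3(3 + 4/3) = 13; numerator = -3(39/140) - 2(-9/7) = 243/140; a_3 = (243/140)/(13) = 243/1820

r = 1; a_0 = 1; a_1 = -9/7; a_2 = 39/140; a_3 = 243/1820


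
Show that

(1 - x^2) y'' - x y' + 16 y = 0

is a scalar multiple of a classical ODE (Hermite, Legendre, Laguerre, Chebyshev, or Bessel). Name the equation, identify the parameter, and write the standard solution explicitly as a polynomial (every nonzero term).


The equation is already in a standard form:  (1 - x^2) y'' - x y' + 16 y = 0.
This matches the Chebyshev equation (1 - x^2) y'' - x y' + n^2 y = 0 (note the -x y' term, not -2x y') with n^2 = 16, so n = 4; the polynomial solution is T_4(x).
With y = sum_k a_k x^k, matching x^k gives (k+2)(k+1) a_{k+2} = (k^2 - n^2) a_k = (k - 4)(k + 4) a_k. The right side vanishes at k = 4, so the series with the parity of 4 terminates at degree 4.
Standard normalization: leading coefficient of T_n is 2^(n-1), so a_4 = 2^3 = 8. Work downward with a_k = (k+1)(k+2) a_{k+2} / ((k - 4)(k + 4)):
  a_2 = (3)(4)(8) / ((2 - 4)(2 + 4)) = 96/(-12) = -8
  a_0 = (1)(2)(-8) / ((0 - 4)(0 + 4)) = -16/(-16) = 1
Hence T_4(x) = 8 x^4 - 8 x^2 + 1.

T_4(x); series = 8 x^4 - 8 x^2 + 1


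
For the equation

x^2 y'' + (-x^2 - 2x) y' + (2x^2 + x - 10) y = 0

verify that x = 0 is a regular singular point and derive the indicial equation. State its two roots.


Divide by x^2 to reach normal form y'' + P_1(x) y' + P_2(x) y = 0 with P_1(x) = -1 - 2/x and P_2(x) = 2 + 1/x - 10/x^2.
x = 0 is a singular point because the y'-coefficient -1 - 2/x has a pole at x = 0 and the y-coefficient 2 + 1/x - 10/x^2 has a pole at x = 0.
It is a regular singular point because x P_1(x) = p(x) = -x - 2 and x^2 P_2(x) = q(x) = 2x^2 + x - 10 are polynomials, hence analytic at x = 0.
p(0) = -2,  q(0) = -10.
Indicial equation: r(r-1) + p(0) r + q(0) = 0, i.e. r^2 + (p(0) - 1) r + q(0) = 0, i.e. r^2 - 3 r - 10 = 0.
Discriminant: (-3)^2 - 4(-10) = 49, so r = (3 ± 7)/2.
Solving: r_1 = 5, r_2 = -2.

indicial: r^2 - 3 r - 10 = 0; roots r_1 = 5, r_2 = -2


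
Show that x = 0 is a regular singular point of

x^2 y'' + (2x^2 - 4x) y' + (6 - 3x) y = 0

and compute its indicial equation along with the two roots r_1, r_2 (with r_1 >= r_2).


Divide by x^2 to reach normal form y'' + P_1(x) y' + P_2(x) y = 0 with P_1(x) = 2 - 4/x and P_2(x) = -3/x + 6/x^2.
x = 0 is a singular point because the y'-coefficient 2 - 4/x has a pole at x = 0 and the y-coefficient -3/x + 6/x^2 has a pole at x = 0.
It is a regular singular point because x P_1(x) = p(x) = 2x - 4 and x^2 P_2(x) = q(x) = 6 - 3x are polynomials, hence analytic at x = 0.
p(0) = -4,  q(0) = 6.
Indicial equation: r(r-1) + p(0) r + q(0) = 0, i.e. r^2 + (p(0) - 1) r + q(0) = 0, i.e. r^2 - 5 r + 6 = 0.
Discriminant: (-5)^2 - 4(6) = 1, so r = (5 ± 1)/2.
Solving: r_1 = 3, r_2 = 2.

indicial: r^2 - 5 r + 6 = 0; roots r_1 = 3, r_2 = 2


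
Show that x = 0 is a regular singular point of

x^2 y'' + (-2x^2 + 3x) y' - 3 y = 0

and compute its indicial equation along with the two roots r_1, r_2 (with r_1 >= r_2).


Divide by x^2 to reach normal form y'' + P_1(x) y' + P_2(x) y = 0 with P_1(x) = -2 + 3/x and P_2(x) = -3/x^2.
x = 0 is a singular point because the y'-coefficient -2 + 3/x has a pole at x = 0 and the y-coefficient -3/x^2 has a pole at x = 0.
It is a regular singular point because x P_1(x) = p(x) = 3 - 2x and x^2 P_2(x) = q(x) = -3 are polynomials, hence analytic at x = 0.
p(0) = 3,  q(0) = -3.
Indicial equation: r(r-1) + p(0) r + q(0) = 0, i.e. r^2 + (p(0) - 1) r + q(0) = 0, i.e. r^2 + 2 r - 3 = 0.
Discriminant: (2)^2 - 4(-3) = 16, so r = (-2 ± 4)/2.
Solving: r_1 = 1, r_2 = -3.

indicial: r^2 + 2 r - 3 = 0; roots r_1 = 1, r_2 = -3


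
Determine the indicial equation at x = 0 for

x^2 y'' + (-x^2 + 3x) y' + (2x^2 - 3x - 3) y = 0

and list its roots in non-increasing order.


Divide by x^2 to reach normal form y'' + P_1(x) y' + P_2(x) y = 0 with P_1(x) = -1 + 3/x and P_2(x) = 2 - 3/x - 3/x^2.
x = 0 is a singular point because the y'-coefficient -1 + 3/x has a pole at x = 0 and the y-coefficient 2 - 3/x - 3/x^2 has a pole at x = 0.
It is a regular singular point because x P_1(x) = p(x) = 3 - x and x^2 P_2(x) = q(x) = 2x^2 - 3x - 3 are polynomials, hence analytic at x = 0.
p(0) = 3,  q(0) = -3.
Indicial equation: r(r-1) + p(0) r + q(0) = 0, i.e. r^2 + (p(0) - 1) r + q(0) = 0, i.e. r^2 + 2 r - 3 = 0.
Discriminant: (2)^2 - 4(-3) = 16, so r = (-2 ± 4)/2.
Solving: r_1 = 1, r_2 = -3.

indicial: r^2 + 2 r - 3 = 0; roots r_1 = 1, r_2 = -3


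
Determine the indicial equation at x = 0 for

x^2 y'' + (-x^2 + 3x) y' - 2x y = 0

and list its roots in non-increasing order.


Divide by x^2 to reach normal form y'' + P_1(x) y' + P_2(x) y = 0 with P_1(x) = -1 + 3/x and P_2(x) = -2/x.
x = 0 is a singular point because the y'-coefficient -1 + 3/x has a pole at x = 0 and the y-coefficient -2/x has a pole at x = 0.
It is a regular singular point because x P_1(x) = p(x) = 3 - x and x^2 P_2(x) = q(x) = -2x are polynomials, hence analytic at x = 0.
p(0) = 3,  q(0) = 0.
Indicial equation: r(r-1) + p(0) r + q(0) = 0, i.e. r^2 + (p(0) - 1) r + q(0) = 0, i.e. r^2 + 2 r = 0.
Discriminant: (2)^2 - 4(0) = 4, so r = (-2 ± 2)/2.
Solving: r_1 = 0, r_2 = -2.

indicial: r^2 + 2 r = 0; roots r_1 = 0, r_2 = -2


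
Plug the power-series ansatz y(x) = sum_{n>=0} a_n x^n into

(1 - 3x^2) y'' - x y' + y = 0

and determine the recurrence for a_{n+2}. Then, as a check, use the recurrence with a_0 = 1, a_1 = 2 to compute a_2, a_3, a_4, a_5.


Substitute y = sum_n a_n x^n.
(1 - 3 x^2) y'' contributes (n+2)(n+1) a_{n+2} - 3 n(n-1) a_n at x^n.
-x y'(x) contributes -n a_n at x^n.
y(x) contributes 1 a_n at x^n.
Matching x^n: (n+2)(n+1) a_{n+2} + (-3 n(n-1) - n + 1) a_n = 0.
Thus a_{n+2} = (3 n(n-1) + n - 1) / ((n+1)(n+2)) * a_n.

Check with a_0 = 1, a_1 = 2 (apply the recurrence for n = 0, 1, 2, 3): a_0 = 1, a_1 = 2, a_2 = -1/2, a_3 = 0, a_4 = -7/24, a_5 = 0.

a_(n+2) = (3 n(n-1) + n - 1) / ((n+1)(n+2)) * a_n; check: a_0 = 1, a_1 = 2, a_2 = -1/2, a_3 = 0, a_4 = -7/24, a_5 = 0


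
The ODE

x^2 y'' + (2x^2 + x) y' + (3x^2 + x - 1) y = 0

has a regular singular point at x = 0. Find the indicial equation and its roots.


Divide by x^2 to reach normal form y'' + P_1(x) y' + P_2(x) y = 0 with P_1(x) = 2 + 1/x and P_2(x) = 3 + 1/x - 1/x^2.
x = 0 is a singular point because the y'-coefficient 2 + 1/x has a pole at x = 0 and the y-coefficient 3 + 1/x - 1/x^2 has a pole at x = 0.
It is a regular singular point because x P_1(x) = p(x) = 2x + 1 and x^2 P_2(x) = q(x) = 3x^2 + x - 1 are polynomials, hence analytic at x = 0.
p(0) = 1,  q(0) = -1.
Indicial equation: r(r-1) + p(0) r + q(0) = 0, i.e. r^2 + (p(0) - 1) r + q(0) = 0, i.e. r^2 - 1 = 0.
Discriminant: (0)^2 - 4(-1) = 4, so r = (0 ± 2)/2.
Solving: r_1 = 1, r_2 = -1.

indicial: r^2 - 1 = 0; roots r_1 = 1, r_2 = -1


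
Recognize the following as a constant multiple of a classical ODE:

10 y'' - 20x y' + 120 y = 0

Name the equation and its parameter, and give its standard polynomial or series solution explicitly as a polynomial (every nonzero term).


All three coefficients share the factor 10; dividing through by 10 gives  y'' - 2x y' + 12 y = 0.
This matches the Hermite equation y'' - 2x y' + 2n y = 0 with 2n = 12, so n = 6; the polynomial solution is H_6(x).
With y = sum_k a_k x^k, matching x^k gives (k+2)(k+1) a_{k+2} = 2(k - n) a_k = 2(k - 6) a_k. The right side vanishes at k = 6, so the series with the parity of 6 terminates at degree 6.
Standard normalization: leading coefficient of H_n is 2^n, so a_6 = 2^6 = 64. Work downward with a_k = (k+1)(k+2) a_{k+2} / (2(k - n)):
  a_4 = (5)(6)(64) / (2(4 - 6)) = 1920/(-4) = -480
  a_2 = (3)(4)(-480) / (2(2 - 6)) = -5760/(-8) = 720
  a_0 = (1)(2)(720) / (2(0 - 6)) = 1440/(-12) = -120
Hence H_6(x) = 64 x^6 - 480 x^4 + 720 x^2 - 120.

H_6(x); series = 64 x^6 - 480 x^4 + 720 x^2 - 120


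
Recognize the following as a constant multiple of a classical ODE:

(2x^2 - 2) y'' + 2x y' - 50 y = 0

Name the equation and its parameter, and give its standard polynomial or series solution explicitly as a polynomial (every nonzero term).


All three coefficients share the factor -2; dividing through by -2 gives  (1 - x^2) y'' - x y' + 25 y = 0.
This matches the Chebyshev equation (1 - x^2) y'' - x y' + n^2 y = 0 (note the -x y' term, not -2x y') with n^2 = 25, so n = 5; the polynomial solution is T_5(x).
With y = sum_k a_k x^k, matching x^k gives (k+2)(k+1) a_{k+2} = (k^2 - n^2) a_k = (k - 5)(k + 5) a_k. The right side vanishes at k = 5, so the series with the parity of 5 terminates at degree 5.
Standard normalization: leading coefficient of T_n is 2^(n-1), so a_5 = 2^4 = 16. Work downward with a_k = (k+1)(k+2) a_{k+2} / ((k - 5)(k + 5)):
  a_3 = (4)(5)(16) / ((3 - 5)(3 + 5)) = 320/(-16) = -20
  a_1 = (2)(3)(-20) / ((1 - 5)(1 + 5)) = -120/(-24) = 5
Hence T_5(x) = 16 x^5 - 20 x^3 + 5 x.

T_5(x); series = 16 x^5 - 20 x^3 + 5 x


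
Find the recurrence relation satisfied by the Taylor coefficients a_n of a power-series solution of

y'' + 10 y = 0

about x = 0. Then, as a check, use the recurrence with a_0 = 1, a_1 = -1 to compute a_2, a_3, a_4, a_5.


Substitute y = sum_n a_n x^n into y'' + (const) y = 0.
y''(x) = sum_{n>=0} (n+2)(n+1) a_{n+2} x^n.
The ODE becomes sum_n [(n+2)(n+1) a_{n+2} + 10 a_n] x^n = 0.
Setting each coefficient to zero gives the recurrence:
  (n+2)(n+1) a_{n+2} + 10 a_n = 0,
  a_{n+2} = -10 / ((n+1)(n+2)) a_n.

Check with a_0 = 1, a_1 = -1 (apply the recurrence for n = 0, 1, 2, 3): a_0 = 1, a_1 = -1, a_2 = -5, a_3 = 5/3, a_4 = 25/6, a_5 = -5/6.

a_{n+2} = -10/((n+1)(n+2)) * a_n; check: a_0 = 1, a_1 = -1, a_2 = -5, a_3 = 5/3, a_4 = 25/6, a_5 = -5/6


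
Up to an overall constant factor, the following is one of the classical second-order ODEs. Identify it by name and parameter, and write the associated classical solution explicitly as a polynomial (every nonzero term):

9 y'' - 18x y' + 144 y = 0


All three coefficients share the factor 9; dividing through by 9 gives  y'' - 2x y' + 16 y = 0.
This matches the Hermite equation y'' - 2x y' + 2n y = 0 with 2n = 16, so n = 8; the polynomial solution is H_8(x).
With y = sum_k a_k x^k, matching x^k gives (k+2)(k+1) a_{k+2} = 2(k - n) a_k = 2(k - 8) a_k. The right side vanishes at k = 8, so the series with the parity of 8 terminates at degree 8.
Standard normalization: leading coefficient of H_n is 2^n, so a_8 = 2^8 = 256. Work downward with a_k = (k+1)(k+2) a_{k+2} / (2(k - n)):
  a_6 = (7)(8)(256) / (2(6 - 8)) = 14336/(-4) = -3584
  a_4 = (5)(6)(-3584) / (2(4 - 8)) = -107520/(-8) = 13440
  a_2 = (3)(4)(13440) / (2(2 - 8)) = 161280/(-12) = -13440
  a_0 = (1)(2)(-13440) / (2(0 - 8)) = -26880/(-16) = 1680
Hence H_8(x) = 256 x^8 - 3584 x^6 + 13440 x^4 - 13440 x^2 + 1680.

H_8(x); series = 256 x^8 - 3584 x^6 + 13440 x^4 - 13440 x^2 + 1680


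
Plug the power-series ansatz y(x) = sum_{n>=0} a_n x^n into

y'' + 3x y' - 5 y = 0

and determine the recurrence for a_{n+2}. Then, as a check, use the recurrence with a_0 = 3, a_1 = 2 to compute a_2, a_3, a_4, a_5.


Substitute y = sum_n a_n x^n.
y''(x) has coefficient (n+2)(n+1) a_{n+2} at x^n;
3 x y'(x) has coefficient 3 n a_n at x^n (shift);
-5 y(x) has coefficient -5 a_n at x^n.
Matching x^n: (n+2)(n+1) a_{n+2} + (3n - 5) a_n = 0.
Thus a_{n+2} = (-3n + 5) / ((n+1)(n+2)) * a_n.

Check with a_0 = 3, a_1 = 2 (apply the recurrence for n = 0, 1, 2, 3): a_0 = 3, a_1 = 2, a_2 = 15/2, a_3 = 2/3, a_4 = -5/8, a_5 = -2/15.

a_(n+2) = (-3n + 5) / ((n+1)(n+2)) * a_n; check: a_0 = 3, a_1 = 2, a_2 = 15/2, a_3 = 2/3, a_4 = -5/8, a_5 = -2/15


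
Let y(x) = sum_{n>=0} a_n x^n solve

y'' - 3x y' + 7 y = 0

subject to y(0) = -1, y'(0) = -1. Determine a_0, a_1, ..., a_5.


Ansatz: y(x) = sum_{n>=0} a_n x^n, so y'(x) = sum_{n>=1} n a_n x^(n-1) and y''(x) = sum_{n>=2} n(n-1) a_n x^(n-2).
Substitute into P(x) y'' + Q(x) y' + R(x) y = 0 with P(x) = 1, Q(x) = -3x, R(x) = 7, and match powers of x.
Initial conditions: a_0 = -1, a_1 = -1.
Setting the coefficient of each power of x to zero and solving order by order (substituting the coefficients already found):
  x^0: 2 a_2 + 7 a_0 = 0  ->  2 a_2 = -7 a_0 = 7  ->  a_2 = 7/2
  x^1: 6 a_3 + 4 a_1 = 0  ->  6 a_3 = -4 a_1 = 4  ->  a_3 = 2/3
  x^2: 12 a_4 + a_2 = 0  ->  12 a_4 = -a_2 = -7/2  ->  a_4 = -7/24
  x^3: 20 a_5 - 2 a_3 = 0  ->  20 a_5 = 2 a_3 = 4/3  ->  a_5 = 1/15
Truncated series: y(x) = -1 - x + (7/2) x^2 + (2/3) x^3 - (7/24) x^4 + (1/15) x^5 + O(x^6).

a_0 = -1; a_1 = -1; a_2 = 7/2; a_3 = 2/3; a_4 = -7/24; a_5 = 1/15


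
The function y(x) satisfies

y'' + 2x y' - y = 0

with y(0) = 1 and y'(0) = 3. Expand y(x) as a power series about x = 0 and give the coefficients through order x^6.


Ansatz: y(x) = sum_{n>=0} a_n x^n, so y'(x) = sum_{n>=1} n a_n x^(n-1) and y''(x) = sum_{n>=2} n(n-1) a_n x^(n-2).
Substitute into P(x) y'' + Q(x) y' + R(x) y = 0 with P(x) = 1, Q(x) = 2x, R(x) = -1, and match powers of x.
Initial conditions: a_0 = 1, a_1 = 3.
Setting the coefficient of each power of x to zero and solving order by order (substituting the coefficients already found):
  x^0: 2 a_2 - a_0 = 0  ->  2 a_2 = a_0 = 1  ->  a_2 = 1/2
  x^1: 6 a_3 + a_1 = 0  ->  6 a_3 = -a_1 = -3  ->  a_3 = -1/2
  x^2: 12 a_4 + 3 a_2 = 0  ->  12 a_4 = -3 a_2 = -3/2  ->  a_4 = -1/8
  x^3: 20 a_5 + 5 a_3 = 0  ->  20 a_5 = -5 a_3 = 5/2  ->  a_5 = 1/8
  x^4: 30 a_6 + 7 a_4 = 0  ->  30 a_6 = -7 a_4 = 7/8  ->  a_6 = 7/240
Truncated series: y(x) = 1 + 3 x + (1/2) x^2 - (1/2) x^3 - (1/8) x^4 + (1/8) x^5 + (7/240) x^6 + O(x^7).

a_0 = 1; a_1 = 3; a_2 = 1/2; a_3 = -1/2; a_4 = -1/8; a_5 = 1/8; a_6 = 7/240


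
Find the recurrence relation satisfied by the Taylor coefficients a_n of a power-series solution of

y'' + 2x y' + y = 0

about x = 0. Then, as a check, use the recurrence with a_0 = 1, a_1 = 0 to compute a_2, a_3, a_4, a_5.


Substitute y = sum_n a_n x^n.
y''(x) has coefficient (n+2)(n+1) a_{n+2} at x^n;
2 x y'(x) has coefficient 2 n a_n at x^n (shift);
y(x) has coefficient 1 a_n at x^n.
Matching x^n: (n+2)(n+1) a_{n+2} + (2n + 1) a_n = 0.
Thus a_{n+2} = (-2n - 1) / ((n+1)(n+2)) * a_n.

Check with a_0 = 1, a_1 = 0 (apply the recurrence for n = 0, 1, 2, 3): a_0 = 1, a_1 = 0, a_2 = -1/2, a_3 = 0, a_4 = 5/24, a_5 = 0.

a_(n+2) = (-2n - 1) / ((n+1)(n+2)) * a_n; check: a_0 = 1, a_1 = 0, a_2 = -1/2, a_3 = 0, a_4 = 5/24, a_5 = 0


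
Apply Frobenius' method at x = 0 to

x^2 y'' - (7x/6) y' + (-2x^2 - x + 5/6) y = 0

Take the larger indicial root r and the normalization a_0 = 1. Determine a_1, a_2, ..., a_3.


Write in Frobenius form y'' + (p(x)/x) y' + (q(x)/x^2) y = 0:
  p(x) = -7/6,  q(x) = -2x^2 - x + 5/6.
Indicial equation: r(r-1) + (-7/6) r + (5/6) = 0 -> roots r_1 = 5/3, r_2 = 1/2.
Take r = r_1 = 5/3. Let y(x) = x^r sum_{n>=0} a_n x^n with a_0 = 1.
Substitute y = x^r sum a_n x^n and match x^{r+n}. The recurrence is
  D(n) a_n - 1 a_{n-1} - 2 a_{n-2} = 0,  where D(n) = (r+n)(r+n-1) + (-7/6)(r+n) + (5/6).
  a_n = [1 a_{n-1} + 2 a_{n-2}] / D(n).
Since the indicial polynomial factors as (r - r_1)(r - r_2), D(n) = (r_1 + n - r_1)(r_1 + n - r_2) = n(n + 7/6).
Evaluating step by step (a_0 = 1):
  n = 1: D(1) = 1(1 + 7/6) = 13/6; numerator = 1(1) = 1; a_1 = (1)/(13/6) = 6/13
  n = 2: D(2) = 2(2 + 7/6) = 19/3; numerator = 1(6/13) + 2(1) = 32/13; a_2 = (32/13)/(19/3) = 96/247
  n = 3: D(3) = 3(3 + 7/6) = 25/2; numerator = 1(96/247) + 2(6/13) = 324/247; a_3 = (324/247)/(25/2) = 648/6175

r = 5/3; a_0 = 1; a_1 = 6/13; a_2 = 96/247; a_3 = 648/6175


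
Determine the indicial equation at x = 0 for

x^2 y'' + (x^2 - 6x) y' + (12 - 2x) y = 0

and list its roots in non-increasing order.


Divide by x^2 to reach normal form y'' + P_1(x) y' + P_2(x) y = 0 with P_1(x) = 1 - 6/x and P_2(x) = -2/x + 12/x^2.
x = 0 is a singular point because the y'-coefficient 1 - 6/x has a pole at x = 0 and the y-coefficient -2/x + 12/x^2 has a pole at x = 0.
It is a regular singular point because x P_1(x) = p(x) = x - 6 and x^2 P_2(x) = q(x) = 12 - 2x are polynomials, hence analytic at x = 0.
p(0) = -6,  q(0) = 12.
Indicial equation: r(r-1) + p(0) r + q(0) = 0, i.e. r^2 + (p(0) - 1) r + q(0) = 0, i.e. r^2 - 7 r + 12 = 0.
Discriminant: (-7)^2 - 4(12) = 1, so r = (7 ± 1)/2.
Solving: r_1 = 4, r_2 = 3.

indicial: r^2 - 7 r + 12 = 0; roots r_1 = 4, r_2 = 3


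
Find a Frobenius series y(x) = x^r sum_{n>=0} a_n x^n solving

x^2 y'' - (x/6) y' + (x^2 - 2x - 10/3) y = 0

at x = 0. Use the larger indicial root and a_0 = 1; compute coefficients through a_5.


Write in Frobenius form y'' + (p(x)/x) y' + (q(x)/x^2) y = 0:
  p(x) = -1/6,  q(x) = x^2 - 2x - 10/3.
Indicial equation: r(r-1) + (-1/6) r + (-10/3) = 0 -> roots r_1 = 5/2, r_2 = -4/3.
Take r = r_1 = 5/2. Let y(x) = x^r sum_{n>=0} a_n x^n with a_0 = 1.
Substitute y = x^r sum a_n x^n and match x^{r+n}. The recurrence is
  D(n) a_n - 2 a_{n-1} + 1 a_{n-2} = 0,  where D(n) = (r+n)(r+n-1) + (-1/6)(r+n) + (-10/3).
  a_n = [2 a_{n-1} - 1 a_{n-2}] / D(n).
Since the indicial polynomial factors as (r - r_1)(r - r_2), D(n) = (r_1 + n - r_1)(r_1 + n - r_2) = n(n + 23/6).
Evaluating step by step (a_0 = 1):
  n = 1: D(1) = 1(1 + 23/6) = 29/6; numerator = 2(1) = 2; a_1 = (2)/(29/6) = 12/29
  n = 2: D(2) = 2(2 + 23/6) = 35/3; numerator = 2(12/29) - 1(1) = -5/29; a_2 = (-5/29)/(35/3) = -3/203
  n = 3: D(3) = 3(3 + 23/6) = 41/2; numerator = 2(-3/203) - 1(12/29) = -90/203; a_3 = (-90/203)/(41/2) = -180/8323
  n = 4: D(4) = 4(4 + 23/6) = 94/3; numerator = 2(-180/8323) - 1(-3/203) = -237/8323; a_4 = (-237/8323)/(94/3) = -711/782362
  n = 5: D(5) = 5(5 + 23/6) = 265/6; numerator = 2(-711/782362) - 1(-180/8323) = 27/1363; a_5 = (27/1363)/(265/6) = 162/361195

r = 5/2; a_0 = 1; a_1 = 12/29; a_2 = -3/203; a_3 = -180/8323; a_4 = -711/782362; a_5 = 162/361195


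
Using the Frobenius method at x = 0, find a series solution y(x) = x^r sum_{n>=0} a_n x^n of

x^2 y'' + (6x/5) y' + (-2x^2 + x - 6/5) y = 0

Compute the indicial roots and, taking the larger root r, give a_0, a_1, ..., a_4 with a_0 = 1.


Write in Frobenius form y'' + (p(x)/x) y' + (q(x)/x^2) y = 0:
  p(x) = 6/5,  q(x) = -2x^2 + x - 6/5.
Indicial equation: r(r-1) + (6/5) r + (-6/5) = 0 -> roots r_1 = 1, r_2 = -6/5.
Take r = r_1 = 1. Let y(x) = x^r sum_{n>=0} a_n x^n with a_0 = 1.
Substitute y = x^r sum a_n x^n and match x^{r+n}. The recurrence is
  D(n) a_n + 1 a_{n-1} - 2 a_{n-2} = 0,  where D(n) = (r+n)(r+n-1) + (6/5)(r+n) + (-6/5).
  a_n = [-1 a_{n-1} + 2 a_{n-2}] / D(n).
Since the indicial polynomial factors as (r - r_1)(r - r_2), D(n) = (r_1 + n - r_1)(r_1 + n - r_2) = n(n + 11/5).
Evaluating step by step (a_0 = 1):
  n = 1: D(1) = 1(1 + 11/5) = 16/5; numerator = -1(1) = -1; a_1 = (-1)/(16/5) = -5/16
  n = 2: D(2) = 2(2 + 11/5) = 42/5; numerator = -1(-5/16) + 2(1) = 37/16; a_2 = (37/16)/(42/5) = 185/672
  n = 3: D(3) = 3(3 + 11/5) = 78/5; numerator = -1(185/672) + 2(-5/16) = -605/672; a_3 = (-605/672)/(78/5) = -3025/52416
  n = 4: D(4) = 4(4 + 11/5) = 124/5; numerator = -1(-3025/52416) + 2(185/672) = 4555/7488; a_4 = (4555/7488)/(124/5) = 22775/928512

r = 1; a_0 = 1; a_1 = -5/16; a_2 = 185/672; a_3 = -3025/52416; a_4 = 22775/928512


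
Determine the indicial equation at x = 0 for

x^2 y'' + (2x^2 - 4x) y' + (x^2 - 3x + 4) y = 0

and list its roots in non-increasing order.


Divide by x^2 to reach normal form y'' + P_1(x) y' + P_2(x) y = 0 with P_1(x) = 2 - 4/x and P_2(x) = 1 - 3/x + 4/x^2.
x = 0 is a singular point because the y'-coefficient 2 - 4/x has a pole at x = 0 and the y-coefficient 1 - 3/x + 4/x^2 has a pole at x = 0.
It is a regular singular point because x P_1(x) = p(x) = 2x - 4 and x^2 P_2(x) = q(x) = x^2 - 3x + 4 are polynomials, hence analytic at x = 0.
p(0) = -4,  q(0) = 4.
Indicial equation: r(r-1) + p(0) r + q(0) = 0, i.e. r^2 + (p(0) - 1) r + q(0) = 0, i.e. r^2 - 5 r + 4 = 0.
Discriminant: (-5)^2 - 4(4) = 9, so r = (5 ± 3)/2.
Solving: r_1 = 4, r_2 = 1.

indicial: r^2 - 5 r + 4 = 0; roots r_1 = 4, r_2 = 1


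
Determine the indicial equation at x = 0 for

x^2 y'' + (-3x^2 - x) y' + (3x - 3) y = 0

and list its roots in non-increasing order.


Divide by x^2 to reach normal form y'' + P_1(x) y' + P_2(x) y = 0 with P_1(x) = -3 - 1/x and P_2(x) = 3/x - 3/x^2.
x = 0 is a singular point because the y'-coefficient -3 - 1/x has a pole at x = 0 and the y-coefficient 3/x - 3/x^2 has a pole at x = 0.
It is a regular singular point because x P_1(x) = p(x) = -3x - 1 and x^2 P_2(x) = q(x) = 3x - 3 are polynomials, hence analytic at x = 0.
p(0) = -1,  q(0) = -3.
Indicial equation: r(r-1) + p(0) r + q(0) = 0, i.e. r^2 + (p(0) - 1) r + q(0) = 0, i.e. r^2 - 2 r - 3 = 0.
Discriminant: (-2)^2 - 4(-3) = 16, so r = (2 ± 4)/2.
Solving: r_1 = 3, r_2 = -1.

indicial: r^2 - 2 r - 3 = 0; roots r_1 = 3, r_2 = -1


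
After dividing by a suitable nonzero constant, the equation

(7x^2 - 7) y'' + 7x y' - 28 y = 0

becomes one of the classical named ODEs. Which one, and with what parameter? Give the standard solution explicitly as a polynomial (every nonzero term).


All three coefficients share the factor -7; dividing through by -7 gives  (1 - x^2) y'' - x y' + 4 y = 0.
This matches the Chebyshev equation (1 - x^2) y'' - x y' + n^2 y = 0 (note the -x y' term, not -2x y') with n^2 = 4, so n = 2; the polynomial solution is T_2(x).
With y = sum_k a_k x^k, matching x^k gives (k+2)(k+1) a_{k+2} = (k^2 - n^2) a_k = (k - 2)(k + 2) a_k. The right side vanishes at k = 2, so the series with the parity of 2 terminates at degree 2.
Standard normalization: leading coefficient of T_n is 2^(n-1), so a_2 = 2^1 = 2. Work downward with a_k = (k+1)(k+2) a_{k+2} / ((k - 2)(k + 2)):
  a_0 = (1)(2)(2) / ((0 - 2)(0 + 2)) = 4/(-4) = -1
Hence T_2(x) = 2 x^2 - 1.

T_2(x); series = 2 x^2 - 1


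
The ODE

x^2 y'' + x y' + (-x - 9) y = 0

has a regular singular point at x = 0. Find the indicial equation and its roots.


Divide by x^2 to reach normal form y'' + P_1(x) y' + P_2(x) y = 0 with P_1(x) = 1/x and P_2(x) = -1/x - 9/x^2.
x = 0 is a singular point because the y'-coefficient 1/x has a pole at x = 0 and the y-coefficient -1/x - 9/x^2 has a pole at x = 0.
It is a regular singular point because x P_1(x) = p(x) = 1 and x^2 P_2(x) = q(x) = -x - 9 are polynomials, hence analytic at x = 0.
p(0) = 1,  q(0) = -9.
Indicial equation: r(r-1) + p(0) r + q(0) = 0, i.e. r^2 + (p(0) - 1) r + q(0) = 0, i.e. r^2 - 9 = 0.
Discriminant: (0)^2 - 4(-9) = 36, so r = (0 ± 6)/2.
Solving: r_1 = 3, r_2 = -3.

indicial: r^2 - 9 = 0; roots r_1 = 3, r_2 = -3


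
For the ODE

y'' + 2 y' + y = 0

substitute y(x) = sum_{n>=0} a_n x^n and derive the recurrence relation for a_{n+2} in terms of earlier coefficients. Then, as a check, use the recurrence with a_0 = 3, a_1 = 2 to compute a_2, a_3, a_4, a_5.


Substitute y = sum_n a_n x^n.
y''(x) has coefficient (n+2)(n+1) a_{n+2} at x^n;
2 y'(x) has coefficient 2 (n+1) a_{n+1} at x^n;
y(x) has coefficient 1 a_n at x^n.
Matching x^n: (n+2)(n+1) a_{n+2} + 2 (n+1) a_{n+1} + 1 a_n = 0.
Thus a_{n+2} = [-2 (n+1) a_{n+1} - 1 a_n] / ((n+1)(n+2)).

Check with a_0 = 3, a_1 = 2 (apply the recurrence for n = 0, 1, 2, 3): a_0 = 3, a_1 = 2, a_2 = -7/2, a_3 = 2, a_4 = -17/24, a_5 = 11/60.

a_(n+2) = [-2 (n+1) a_(n+1) - 1 a_n] / ((n+1)(n+2)); check: a_0 = 3, a_1 = 2, a_2 = -7/2, a_3 = 2, a_4 = -17/24, a_5 = 11/60


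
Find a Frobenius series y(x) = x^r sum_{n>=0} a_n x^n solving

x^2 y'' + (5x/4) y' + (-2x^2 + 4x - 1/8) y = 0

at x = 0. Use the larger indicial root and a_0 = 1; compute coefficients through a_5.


Write in Frobenius form y'' + (p(x)/x) y' + (q(x)/x^2) y = 0:
  p(x) = 5/4,  q(x) = -2x^2 + 4x - 1/8.
Indicial equation: r(r-1) + (5/4) r + (-1/8) = 0 -> roots r_1 = 1/4, r_2 = -1/2.
Take r = r_1 = 1/4. Let y(x) = x^r sum_{n>=0} a_n x^n with a_0 = 1.
Substitute y = x^r sum a_n x^n and match x^{r+n}. The recurrence is
  D(n) a_n + 4 a_{n-1} - 2 a_{n-2} = 0,  where D(n) = (r+n)(r+n-1) + (5/4)(r+n) + (-1/8).
  a_n = [-4 a_{n-1} + 2 a_{n-2}] / D(n).
Since the indicial polynomial factors as (r - r_1)(r - r_2), D(n) = (r_1 + n - r_1)(r_1 + n - r_2) = n(n + 3/4).
Evaluating step by step (a_0 = 1):
  n = 1: D(1) = 1(1 + 3/4) = 7/4; numerator = -4(1) = -4; a_1 = (-4)/(7/4) = -16/7
  n = 2: D(2) = 2(2 + 3/4) = 11/2; numerator = -4(-16/7) + 2(1) = 78/7; a_2 = (78/7)/(11/2) = 156/77
  n = 3: D(3) = 3(3 + 3/4) = 45/4; numerator = -4(156/77) + 2(-16/7) = -976/77; a_3 = (-976/77)/(45/4) = -3904/3465
  n = 4: D(4) = 4(4 + 3/4) = 19; numerator = -4(-3904/3465) + 2(156/77) = 2696/315; a_4 = (2696/315)/(19) = 2696/5985
  n = 5: D(5) = 5(5 + 3/4) = 115/4; numerator = -4(2696/5985) + 2(-3904/3465) = -29664/7315; a_5 = (-29664/7315)/(115/4) = -118656/841225

r = 1/4; a_0 = 1; a_1 = -16/7; a_2 = 156/77; a_3 = -3904/3465; a_4 = 2696/5985; a_5 = -118656/841225


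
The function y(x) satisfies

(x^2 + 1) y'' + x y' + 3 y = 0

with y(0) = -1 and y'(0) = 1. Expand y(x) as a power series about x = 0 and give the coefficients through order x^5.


Ansatz: y(x) = sum_{n>=0} a_n x^n, so y'(x) = sum_{n>=1} n a_n x^(n-1) and y''(x) = sum_{n>=2} n(n-1) a_n x^(n-2).
Substitute into P(x) y'' + Q(x) y' + R(x) y = 0 with P(x) = x^2 + 1, Q(x) = x, R(x) = 3, and match powers of x.
Initial conditions: a_0 = -1, a_1 = 1.
Setting the coefficient of each power of x to zero and solving order by order (substituting the coefficients already found):
  x^0: 2 a_2 + 3 a_0 = 0  ->  2 a_2 = -3 a_0 = 3  ->  a_2 = 3/2
  x^1: 6 a_3 + 4 a_1 = 0  ->  6 a_3 = -4 a_1 = -4  ->  a_3 = -2/3
  x^2: 12 a_4 + 7 a_2 = 0  ->  12 a_4 = -7 a_2 = -21/2  ->  a_4 = -7/8
  x^3: 20 a_5 + 12 a_3 = 0  ->  20 a_5 = -12 a_3 = 8  ->  a_5 = 2/5
Truncated series: y(x) = -1 + x + (3/2) x^2 - (2/3) x^3 - (7/8) x^4 + (2/5) x^5 + O(x^6).

a_0 = -1; a_1 = 1; a_2 = 3/2; a_3 = -2/3; a_4 = -7/8; a_5 = 2/5


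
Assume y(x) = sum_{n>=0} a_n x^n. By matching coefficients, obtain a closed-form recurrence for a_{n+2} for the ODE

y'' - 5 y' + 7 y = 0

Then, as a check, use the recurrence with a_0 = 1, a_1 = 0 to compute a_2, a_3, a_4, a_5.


Substitute y = sum_n a_n x^n.
y''(x) has coefficient (n+2)(n+1) a_{n+2} at x^n;
-5 y'(x) has coefficient -5 (n+1) a_{n+1} at x^n;
7 y(x) has coefficient 7 a_n at x^n.
Matching x^n: (n+2)(n+1) a_{n+2} - 5 (n+1) a_{n+1} + 7 a_n = 0.
Thus a_{n+2} = [5 (n+1) a_{n+1} - 7 a_n] / ((n+1)(n+2)).

Check with a_0 = 1, a_1 = 0 (apply the recurrence for n = 0, 1, 2, 3): a_0 = 1, a_1 = 0, a_2 = -7/2, a_3 = -35/6, a_4 = -21/4, a_5 = -77/24.

a_(n+2) = [5 (n+1) a_(n+1) - 7 a_n] / ((n+1)(n+2)); check: a_0 = 1, a_1 = 0, a_2 = -7/2, a_3 = -35/6, a_4 = -21/4, a_5 = -77/24


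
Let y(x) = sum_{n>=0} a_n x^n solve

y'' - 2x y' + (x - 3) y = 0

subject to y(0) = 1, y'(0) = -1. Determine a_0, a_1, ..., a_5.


Ansatz: y(x) = sum_{n>=0} a_n x^n, so y'(x) = sum_{n>=1} n a_n x^(n-1) and y''(x) = sum_{n>=2} n(n-1) a_n x^(n-2).
Substitute into P(x) y'' + Q(x) y' + R(x) y = 0 with P(x) = 1, Q(x) = -2x, R(x) = x - 3, and match powers of x.
Initial conditions: a_0 = 1, a_1 = -1.
Setting the coefficient of each power of x to zero and solving order by order (substituting the coefficients already found):
  x^0: 2 a_2 - 3 a_0 = 0  ->  2 a_2 = 3 a_0 = 3  ->  a_2 = 3/2
  x^1: 6 a_3 - 5 a_1 + a_0 = 0  ->  6 a_3 = 5 a_1 - a_0 = -6  ->  a_3 = -1
  x^2: 12 a_4 - 7 a_2 + a_1 = 0  ->  12 a_4 = 7 a_2 - a_1 = 23/2  ->  a_4 = 23/24
  x^3: 20 a_5 - 9 a_3 + a_2 = 0  ->  20 a_5 = 9 a_3 - a_2 = -21/2  ->  a_5 = -21/40
Truncated series: y(x) = 1 - x + (3/2) x^2 - x^3 + (23/24) x^4 - (21/40) x^5 + O(x^6).

a_0 = 1; a_1 = -1; a_2 = 3/2; a_3 = -1; a_4 = 23/24; a_5 = -21/40


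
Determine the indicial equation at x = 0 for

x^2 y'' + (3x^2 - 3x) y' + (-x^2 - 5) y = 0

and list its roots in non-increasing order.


Divide by x^2 to reach normal form y'' + P_1(x) y' + P_2(x) y = 0 with P_1(x) = 3 - 3/x and P_2(x) = -1 - 5/x^2.
x = 0 is a singular point because the y'-coefficient 3 - 3/x has a pole at x = 0 and the y-coefficient -1 - 5/x^2 has a pole at x = 0.
It is a regular singular point because x P_1(x) = p(x) = 3x - 3 and x^2 P_2(x) = q(x) = -x^2 - 5 are polynomials, hence analytic at x = 0.
p(0) = -3,  q(0) = -5.
Indicial equation: r(r-1) + p(0) r + q(0) = 0, i.e. r^2 + (p(0) - 1) r + q(0) = 0, i.e. r^2 - 4 r - 5 = 0.
Discriminant: (-4)^2 - 4(-5) = 36, so r = (4 ± 6)/2.
Solving: r_1 = 5, r_2 = -1.

indicial: r^2 - 4 r - 5 = 0; roots r_1 = 5, r_2 = -1


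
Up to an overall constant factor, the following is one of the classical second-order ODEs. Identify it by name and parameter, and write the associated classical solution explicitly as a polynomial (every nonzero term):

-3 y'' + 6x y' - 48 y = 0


All three coefficients share the factor -3; dividing through by -3 gives  y'' - 2x y' + 16 y = 0.
This matches the Hermite equation y'' - 2x y' + 2n y = 0 with 2n = 16, so n = 8; the polynomial solution is H_8(x).
With y = sum_k a_k x^k, matching x^k gives (k+2)(k+1) a_{k+2} = 2(k - n) a_k = 2(k - 8) a_k. The right side vanishes at k = 8, so the series with the parity of 8 terminates at degree 8.
Standard normalization: leading coefficient of H_n is 2^n, so a_8 = 2^8 = 256. Work downward with a_k = (k+1)(k+2) a_{k+2} / (2(k - n)):
  a_6 = (7)(8)(256) / (2(6 - 8)) = 14336/(-4) = -3584
  a_4 = (5)(6)(-3584) / (2(4 - 8)) = -107520/(-8) = 13440
  a_2 = (3)(4)(13440) / (2(2 - 8)) = 161280/(-12) = -13440
  a_0 = (1)(2)(-13440) / (2(0 - 8)) = -26880/(-16) = 1680
Hence H_8(x) = 256 x^8 - 3584 x^6 + 13440 x^4 - 13440 x^2 + 1680.

H_8(x); series = 256 x^8 - 3584 x^6 + 13440 x^4 - 13440 x^2 + 1680


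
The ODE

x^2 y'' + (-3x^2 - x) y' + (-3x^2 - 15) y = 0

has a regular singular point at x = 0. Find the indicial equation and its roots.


Divide by x^2 to reach normal form y'' + P_1(x) y' + P_2(x) y = 0 with P_1(x) = -3 - 1/x and P_2(x) = -3 - 15/x^2.
x = 0 is a singular point because the y'-coefficient -3 - 1/x has a pole at x = 0 and the y-coefficient -3 - 15/x^2 has a pole at x = 0.
It is a regular singular point because x P_1(x) = p(x) = -3x - 1 and x^2 P_2(x) = q(x) = -3x^2 - 15 are polynomials, hence analytic at x = 0.
p(0) = -1,  q(0) = -15.
Indicial equation: r(r-1) + p(0) r + q(0) = 0, i.e. r^2 + (p(0) - 1) r + q(0) = 0, i.e. r^2 - 2 r - 15 = 0.
Discriminant: (-2)^2 - 4(-15) = 64, so r = (2 ± 8)/2.
Solving: r_1 = 5, r_2 = -3.

indicial: r^2 - 2 r - 15 = 0; roots r_1 = 5, r_2 = -3


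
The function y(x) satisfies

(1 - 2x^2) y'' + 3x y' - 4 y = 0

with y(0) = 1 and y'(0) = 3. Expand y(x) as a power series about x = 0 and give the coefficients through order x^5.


Ansatz: y(x) = sum_{n>=0} a_n x^n, so y'(x) = sum_{n>=1} n a_n x^(n-1) and y''(x) = sum_{n>=2} n(n-1) a_n x^(n-2).
Substitute into P(x) y'' + Q(x) y' + R(x) y = 0 with P(x) = 1 - 2x^2, Q(x) = 3x, R(x) = -4, and match powers of x.
Initial conditions: a_0 = 1, a_1 = 3.
Setting the coefficient of each power of x to zero and solving order by order (substituting the coefficients already found):
  x^0: 2 a_2 - 4 a_0 = 0  ->  2 a_2 = 4 a_0 = 4  ->  a_2 = 2
  x^1: 6 a_3 - a_1 = 0  ->  6 a_3 = a_1 = 3  ->  a_3 = 1/2
  x^2: 12 a_4 - 2 a_2 = 0  ->  12 a_4 = 2 a_2 = 4  ->  a_4 = 1/3
  x^3: 20 a_5 - 7 a_3 = 0  ->  20 a_5 = 7 a_3 = 7/2  ->  a_5 = 7/40
Truncated series: y(x) = 1 + 3 x + 2 x^2 + (1/2) x^3 + (1/3) x^4 + (7/40) x^5 + O(x^6).

a_0 = 1; a_1 = 3; a_2 = 2; a_3 = 1/2; a_4 = 1/3; a_5 = 7/40


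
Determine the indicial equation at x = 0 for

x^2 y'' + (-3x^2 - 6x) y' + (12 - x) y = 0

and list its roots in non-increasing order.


Divide by x^2 to reach normal form y'' + P_1(x) y' + P_2(x) y = 0 with P_1(x) = -3 - 6/x and P_2(x) = -1/x + 12/x^2.
x = 0 is a singular point because the y'-coefficient -3 - 6/x has a pole at x = 0 and the y-coefficient -1/x + 12/x^2 has a pole at x = 0.
It is a regular singular point because x P_1(x) = p(x) = -3x - 6 and x^2 P_2(x) = q(x) = 12 - x are polynomials, hence analytic at x = 0.
p(0) = -6,  q(0) = 12.
Indicial equation: r(r-1) + p(0) r + q(0) = 0, i.e. r^2 + (p(0) - 1) r + q(0) = 0, i.e. r^2 - 7 r + 12 = 0.
Discriminant: (-7)^2 - 4(12) = 1, so r = (7 ± 1)/2.
Solving: r_1 = 4, r_2 = 3.

indicial: r^2 - 7 r + 12 = 0; roots r_1 = 4, r_2 = 3


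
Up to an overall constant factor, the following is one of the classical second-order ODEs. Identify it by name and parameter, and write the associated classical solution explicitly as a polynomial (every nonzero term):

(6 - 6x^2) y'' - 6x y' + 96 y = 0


All three coefficients share the factor 6; dividing through by 6 gives  (1 - x^2) y'' - x y' + 16 y = 0.
This matches the Chebyshev equation (1 - x^2) y'' - x y' + n^2 y = 0 (note the -x y' term, not -2x y') with n^2 = 16, so n = 4; the polynomial solution is T_4(x).
With y = sum_k a_k x^k, matching x^k gives (k+2)(k+1) a_{k+2} = (k^2 - n^2) a_k = (k - 4)(k + 4) a_k. The right side vanishes at k = 4, so the series with the parity of 4 terminates at degree 4.
Standard normalization: leading coefficient of T_n is 2^(n-1), so a_4 = 2^3 = 8. Work downward with a_k = (k+1)(k+2) a_{k+2} / ((k - 4)(k + 4)):
  a_2 = (3)(4)(8) / ((2 - 4)(2 + 4)) = 96/(-12) = -8
  a_0 = (1)(2)(-8) / ((0 - 4)(0 + 4)) = -16/(-16) = 1
Hence T_4(x) = 8 x^4 - 8 x^2 + 1.

T_4(x); series = 8 x^4 - 8 x^2 + 1


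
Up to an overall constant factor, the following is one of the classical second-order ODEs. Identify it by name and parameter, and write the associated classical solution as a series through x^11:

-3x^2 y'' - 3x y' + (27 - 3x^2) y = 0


All three coefficients share the factor -3; dividing through by -3 gives  x^2 y'' + x y' + (x^2 - 9) y = 0.
This matches the Bessel equation x^2 y'' + x y' + (x^2 - nu^2) y = 0 with nu^2 = 9, so nu = 3; the solution bounded at x = 0 is J_3(x).
Frobenius at x = 0: indicial roots ±nu; for r = nu the recurrence k(k + 2nu) c_k = -c_{k-2} gives the standard series J_nu(x) = sum_{k>=0} (-1)^k / (k! (k+nu)!) (x/2)^(2k+nu). Evaluate the first 5 terms:
  k = 0: (-1)^0 / (0! * 3! * 2^3) x^3 = 1/(1*6*8) x^3 = (1/48) x^3
  k = 1: (-1)^1 / (1! * 4! * 2^5) x^5 = -1/(1*24*32) x^5 = (-1/768) x^5
  k = 2: (-1)^2 / (2! * 5! * 2^7) x^7 = 1/(2*120*128) x^7 = (1/30720) x^7
  k = 3: (-1)^3 / (3! * 6! * 2^9) x^9 = -1/(6*720*512) x^9 = (-1/2211840) x^9
  k = 4: (-1)^4 / (4! * 7! * 2^11) x^11 = 1/(24*5040*2048) x^11 = (1/247726080) x^11
Hence J_3(x) = x^11/247726080 - x^9/2211840 + x^7/30720 - x^5/768 + x^3/48 + ....

J_3(x); series = x^11/247726080 - x^9/2211840 + x^7/30720 - x^5/768 + x^3/48
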